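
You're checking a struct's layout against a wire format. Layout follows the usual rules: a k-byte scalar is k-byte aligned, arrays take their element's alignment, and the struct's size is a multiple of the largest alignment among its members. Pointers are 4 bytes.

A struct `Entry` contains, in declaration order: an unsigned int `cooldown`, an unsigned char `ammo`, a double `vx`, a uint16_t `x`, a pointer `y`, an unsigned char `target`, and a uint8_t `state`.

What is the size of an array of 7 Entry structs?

224

@0: cooldown [4B, align 4] → 4
@4: ammo [1B, align 1] → 5
+3 pad (align 8)
@8: vx [8B, align 8] → 16
@16: x [2B, align 2] → 18
+2 pad (align 4)
@20: y [4B, align 4] → 24
@24: target [1B, align 1] → 25
@25: state [1B, align 1] → 26
+6 tail pad (align 8)
size 32, align 8
array of 7: 7 × 32 = 224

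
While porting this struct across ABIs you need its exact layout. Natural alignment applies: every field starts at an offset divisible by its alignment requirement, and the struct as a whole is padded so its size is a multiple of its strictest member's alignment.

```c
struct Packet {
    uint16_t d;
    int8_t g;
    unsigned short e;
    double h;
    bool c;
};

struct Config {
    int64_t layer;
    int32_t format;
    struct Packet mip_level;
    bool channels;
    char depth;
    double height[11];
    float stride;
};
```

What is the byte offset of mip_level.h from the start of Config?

Packet: @0: d [2B, align 2] → 2; @2: g [1B, align 1] → 3; +1 pad (align 2); @4: e [2B, align 2] → 6; +2 pad (align 8); @8: h [8B, align 8] → 16; @16: c [1B, align 1] → 17; +7 tail pad (align 8); size 24, align 8
@0: layer [8B, align 8] → 8
@8: format [4B, align 4] → 12
+4 pad (align 8)
@16: mip_level [24B, align 8] → 40
within Packet: h at 8
16 + 8 = 24

24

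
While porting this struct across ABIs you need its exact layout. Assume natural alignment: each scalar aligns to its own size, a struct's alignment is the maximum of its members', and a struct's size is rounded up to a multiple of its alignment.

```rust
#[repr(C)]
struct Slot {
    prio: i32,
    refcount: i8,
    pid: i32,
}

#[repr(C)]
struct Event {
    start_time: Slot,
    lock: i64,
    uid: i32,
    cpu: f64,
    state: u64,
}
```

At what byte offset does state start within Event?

40

Slot: @0: prio [4B, align 4] → 4; @4: refcount [1B, align 1] → 5; +3 pad (align 4); @8: pid [4B, align 4] → 12; size 12, align 4
@0: start_time [12B, align 4] → 12
+4 pad (align 8)
@16: lock [8B, align 8] → 24
@24: uid [4B, align 4] → 28
+4 pad (align 8)
@32: cpu [8B, align 8] → 40
@40: state [8B, align 8] → 48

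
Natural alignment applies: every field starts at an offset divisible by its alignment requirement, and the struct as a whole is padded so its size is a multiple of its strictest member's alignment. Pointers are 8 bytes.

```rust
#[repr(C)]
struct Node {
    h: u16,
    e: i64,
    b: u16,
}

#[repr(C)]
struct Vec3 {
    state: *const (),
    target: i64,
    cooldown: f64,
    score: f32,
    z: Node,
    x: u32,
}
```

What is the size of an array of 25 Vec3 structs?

1600

Node: 0..2  h  (2B, 2-aligned); 2..8  -- padding (6B); 8..16  e  (8B, 8-aligned); 16..18  b  (2B, 2-aligned); 18..24  -- tail padding (6B); sizeof = 24, alignof = 8
0..8  state  (8B, 8-aligned)
8..16  target  (8B, 8-aligned)
16..24  cooldown  (8B, 8-aligned)
24..28  score  (4B, 4-aligned)
28..32  -- padding (4B)
32..56  z  (24B, 8-aligned)
56..60  x  (4B, 4-aligned)
60..64  -- tail padding (4B)
sizeof = 64, alignof = 8
array of 25: 25 × 64 = 1600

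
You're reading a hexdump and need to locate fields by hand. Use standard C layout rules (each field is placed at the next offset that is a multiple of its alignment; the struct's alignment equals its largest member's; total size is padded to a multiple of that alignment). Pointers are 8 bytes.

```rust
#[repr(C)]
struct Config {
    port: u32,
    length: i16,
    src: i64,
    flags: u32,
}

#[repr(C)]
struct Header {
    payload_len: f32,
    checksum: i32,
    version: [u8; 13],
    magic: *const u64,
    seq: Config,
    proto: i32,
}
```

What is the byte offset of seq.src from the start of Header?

Config: 0..4  port  (4B, 4-aligned); 4..6  length  (2B, 2-aligned); 6..8  -- padding (2B); 8..16  src  (8B, 8-aligned); 16..20  flags  (4B, 4-aligned); 20..24  -- tail padding (4B); sizeof = 24, alignof = 8
0..4  payload_len  (4B, 4-aligned)
4..8  checksum  (4B, 4-aligned)
8..21  version  (13B, 1-aligned)
21..24  -- padding (3B)
24..32  magic  (8B, 8-aligned)
32..56  seq  (24B, 8-aligned)
within Config: src at 8
32 + 8 = 40

40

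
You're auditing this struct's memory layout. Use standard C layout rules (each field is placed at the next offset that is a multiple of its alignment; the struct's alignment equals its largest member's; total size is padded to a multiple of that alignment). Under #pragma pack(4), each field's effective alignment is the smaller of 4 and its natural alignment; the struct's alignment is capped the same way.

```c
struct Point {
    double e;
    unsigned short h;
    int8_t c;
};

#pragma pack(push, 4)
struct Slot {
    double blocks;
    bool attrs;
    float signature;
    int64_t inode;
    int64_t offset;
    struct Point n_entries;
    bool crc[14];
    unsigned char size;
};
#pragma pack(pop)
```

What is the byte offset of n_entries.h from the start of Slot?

40

Point: @0: e [8B, align 8] → 8; @8: h [2B, align 2] → 10; @10: c [1B, align 1] → 11; +5 tail pad (align 8); size 16, align 8
@0: blocks [8B, align 4] → 8
@8: attrs [1B, align 1] → 9
+3 pad (align 4)
@12: signature [4B, align 4] → 16
@16: inode [8B, align 4] → 24
@24: offset [8B, align 4] → 32
@32: n_entries [16B, align 4] → 48
within Point: h at 8
32 + 8 = 40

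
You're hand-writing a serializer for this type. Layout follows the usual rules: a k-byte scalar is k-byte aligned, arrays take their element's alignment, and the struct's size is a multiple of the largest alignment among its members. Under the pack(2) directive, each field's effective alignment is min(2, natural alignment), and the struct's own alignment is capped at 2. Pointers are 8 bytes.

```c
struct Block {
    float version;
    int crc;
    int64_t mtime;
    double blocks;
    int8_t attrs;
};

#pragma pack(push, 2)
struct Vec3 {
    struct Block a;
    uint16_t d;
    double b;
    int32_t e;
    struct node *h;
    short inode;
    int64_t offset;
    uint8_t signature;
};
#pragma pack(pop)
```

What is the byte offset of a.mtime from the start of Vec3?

Block: @0: version [4B, align 4] → 4; @4: crc [4B, align 4] → 8; @8: mtime [8B, align 8] → 16; @16: blocks [8B, align 8] → 24; @24: attrs [1B, align 1] → 25; +7 tail pad (align 8); size 32, align 8
@0: a [32B, align 2] → 32
within Block: mtime at 8
0 + 8 = 8

8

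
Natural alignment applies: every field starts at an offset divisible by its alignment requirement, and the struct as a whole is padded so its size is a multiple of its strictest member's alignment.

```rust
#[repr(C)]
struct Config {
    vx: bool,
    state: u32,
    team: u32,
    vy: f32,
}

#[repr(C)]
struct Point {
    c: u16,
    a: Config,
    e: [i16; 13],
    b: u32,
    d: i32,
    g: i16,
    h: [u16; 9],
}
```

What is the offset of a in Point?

4

Config: vx at 0 (size 1, align 1) → ends 1; pad 3 to align 4 for state; state at 4 (size 4, align 4) → ends 8; team at 8 (size 4, align 4) → ends 12; vy at 12 (size 4, align 4) → ends 16; total 16 bytes, alignment 4
c at 0 (size 2, align 2) → ends 2
pad 2 to align 4 for a
a at 4 (size 16, align 4) → ends 20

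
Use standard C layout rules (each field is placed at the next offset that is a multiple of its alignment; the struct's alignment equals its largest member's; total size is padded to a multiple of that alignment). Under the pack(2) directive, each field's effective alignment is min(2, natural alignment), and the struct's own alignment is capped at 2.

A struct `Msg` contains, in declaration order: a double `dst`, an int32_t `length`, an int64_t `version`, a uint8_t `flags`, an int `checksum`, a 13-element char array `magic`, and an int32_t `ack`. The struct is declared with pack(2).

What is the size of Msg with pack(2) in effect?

@0: dst [8B, align 2] → 8
@8: length [4B, align 2] → 12
@12: version [8B, align 2] → 20
@20: flags [1B, align 1] → 21
+1 pad (align 2)
@22: checksum [4B, align 2] → 26
@26: magic [13B, align 1] → 39
+1 pad (align 2)
@40: ack [4B, align 2] → 44
size 44, align 2

44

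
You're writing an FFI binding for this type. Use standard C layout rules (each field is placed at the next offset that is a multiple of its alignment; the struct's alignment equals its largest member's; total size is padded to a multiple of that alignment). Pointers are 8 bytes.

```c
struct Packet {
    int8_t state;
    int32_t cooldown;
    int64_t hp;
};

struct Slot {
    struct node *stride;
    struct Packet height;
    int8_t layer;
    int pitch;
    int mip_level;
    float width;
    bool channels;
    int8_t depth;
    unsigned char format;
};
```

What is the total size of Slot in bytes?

48

Packet: state at 0 (size 1, align 1) → ends 1; pad 3 to align 4 for cooldown; cooldown at 4 (size 4, align 4) → ends 8; hp at 8 (size 8, align 8) → ends 16; total 16 bytes, alignment 8
stride at 0 (size 8, align 8) → ends 8
height at 8 (size 16, align 8) → ends 24
layer at 24 (size 1, align 1) → ends 25
pad 3 to align 4 for pitch
pitch at 28 (size 4, align 4) → ends 32
mip_level at 32 (size 4, align 4) → ends 36
width at 36 (size 4, align 4) → ends 40
channels at 40 (size 1, align 1) → ends 41
depth at 41 (size 1, align 1) → ends 42
format at 42 (size 1, align 1) → ends 43
tail pad 5 to reach multiple of 8
total 48 bytes, alignment 8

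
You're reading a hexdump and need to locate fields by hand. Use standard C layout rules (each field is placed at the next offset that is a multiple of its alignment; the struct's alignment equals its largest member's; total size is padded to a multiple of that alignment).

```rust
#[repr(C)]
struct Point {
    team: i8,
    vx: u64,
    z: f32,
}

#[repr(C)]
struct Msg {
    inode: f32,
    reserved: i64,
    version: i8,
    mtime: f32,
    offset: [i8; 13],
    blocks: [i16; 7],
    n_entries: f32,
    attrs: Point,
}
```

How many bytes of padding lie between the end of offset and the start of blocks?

1

Point: @0: team [1B, align 1] → 1; +7 pad (align 8); @8: vx [8B, align 8] → 16; @16: z [4B, align 4] → 20; +4 tail pad (align 8); size 24, align 8
@0: inode [4B, align 4] → 4
+4 pad (align 8)
@8: reserved [8B, align 8] → 16
@16: version [1B, align 1] → 17
+3 pad (align 4)
@20: mtime [4B, align 4] → 24
@24: offset [13B, align 1] → 37
+1 pad (align 2)
@38: blocks [14B, align 2] → 52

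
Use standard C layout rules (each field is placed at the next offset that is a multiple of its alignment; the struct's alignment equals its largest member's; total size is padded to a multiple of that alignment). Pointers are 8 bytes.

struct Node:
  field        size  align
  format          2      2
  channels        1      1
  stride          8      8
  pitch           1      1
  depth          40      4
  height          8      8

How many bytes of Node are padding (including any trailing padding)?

12

@0: format [2B, align 2] → 2
@2: channels [1B, align 1] → 3
+5 pad (align 8)
@8: stride [8B, align 8] → 16
@16: pitch [1B, align 1] → 17
+3 pad (align 4)
@20: depth [40B, align 4] → 60
+4 pad (align 8)
@64: height [8B, align 8] → 72
size 72, align 8
data bytes 60, size 72 → padding 12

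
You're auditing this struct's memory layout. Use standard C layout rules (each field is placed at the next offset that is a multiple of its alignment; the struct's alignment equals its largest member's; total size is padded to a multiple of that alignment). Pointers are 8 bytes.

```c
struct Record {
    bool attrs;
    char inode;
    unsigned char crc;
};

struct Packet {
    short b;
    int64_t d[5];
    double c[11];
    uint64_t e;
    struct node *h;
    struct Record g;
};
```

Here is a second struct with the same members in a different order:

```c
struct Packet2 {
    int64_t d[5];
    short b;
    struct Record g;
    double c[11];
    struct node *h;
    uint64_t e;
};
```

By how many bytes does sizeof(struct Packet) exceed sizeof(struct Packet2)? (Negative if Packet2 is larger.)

Record: @0: attrs [1B, align 1] → 1; @1: inode [1B, align 1] → 2; @2: crc [1B, align 1] → 3; size 3, align 1
@0: b [2B, align 2] → 2
+6 pad (align 8)
@8: d [40B, align 8] → 48
@48: c [88B, align 8] → 136
@136: e [8B, align 8] → 144
@144: h [8B, align 8] → 152
@152: g [3B, align 1] → 155
+5 tail pad (align 8)
size 160, align 8
— Packet2 —
@0: d [40B, align 8] → 40
@40: b [2B, align 2] → 42
@42: g [3B, align 1] → 45
+3 pad (align 8)
@48: c [88B, align 8] → 136
@136: h [8B, align 8] → 144
@144: e [8B, align 8] → 152
size 152, align 8
160 − 152 = 8

8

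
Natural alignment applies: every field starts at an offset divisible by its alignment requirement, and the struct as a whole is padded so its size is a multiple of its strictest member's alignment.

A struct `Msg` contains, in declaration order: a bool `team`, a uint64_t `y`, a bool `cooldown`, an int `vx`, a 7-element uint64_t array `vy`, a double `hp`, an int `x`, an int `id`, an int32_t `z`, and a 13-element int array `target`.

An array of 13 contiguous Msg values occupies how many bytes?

@0: team [1B, align 1] → 1
+7 pad (align 8)
@8: y [8B, align 8] → 16
@16: cooldown [1B, align 1] → 17
+3 pad (align 4)
@20: vx [4B, align 4] → 24
@24: vy [56B, align 8] → 80
@80: hp [8B, align 8] → 88
@88: x [4B, align 4] → 92
@92: id [4B, align 4] → 96
@96: z [4B, align 4] → 100
@100: target [52B, align 4] → 152
size 152, align 8
array of 13: 13 × 152 = 1976

1976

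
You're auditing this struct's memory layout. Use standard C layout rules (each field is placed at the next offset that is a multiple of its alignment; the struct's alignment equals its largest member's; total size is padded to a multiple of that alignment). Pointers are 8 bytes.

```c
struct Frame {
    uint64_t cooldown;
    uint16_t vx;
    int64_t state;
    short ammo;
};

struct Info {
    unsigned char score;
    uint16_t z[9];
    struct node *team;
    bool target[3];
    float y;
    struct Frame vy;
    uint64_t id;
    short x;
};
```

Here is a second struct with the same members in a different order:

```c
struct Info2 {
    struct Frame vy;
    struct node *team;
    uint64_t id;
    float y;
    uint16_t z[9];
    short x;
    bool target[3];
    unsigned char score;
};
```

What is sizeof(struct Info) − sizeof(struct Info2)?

Frame: cooldown at 0 (size 8, align 8) → ends 8; vx at 8 (size 2, align 2) → ends 10; pad 6 to align 8 for state; state at 16 (size 8, align 8) → ends 24; ammo at 24 (size 2, align 2) → ends 26; tail pad 6 to reach multiple of 8; total 32 bytes, alignment 8
score at 0 (size 1, align 1) → ends 1
pad 1 to align 2 for z
z at 2 (size 18, align 2) → ends 20
pad 4 to align 8 for team
team at 24 (size 8, align 8) → ends 32
target at 32 (size 3, align 1) → ends 35
pad 1 to align 4 for y
y at 36 (size 4, align 4) → ends 40
vy at 40 (size 32, align 8) → ends 72
id at 72 (size 8, align 8) → ends 80
x at 80 (size 2, align 2) → ends 82
tail pad 6 to reach multiple of 8
total 88 bytes, alignment 8
— Info2 —
vy at 0 (size 32, align 8) → ends 32
team at 32 (size 8, align 8) → ends 40
id at 40 (size 8, align 8) → ends 48
y at 48 (size 4, align 4) → ends 52
z at 52 (size 18, align 2) → ends 70
x at 70 (size 2, align 2) → ends 72
target at 72 (size 3, align 1) → ends 75
score at 75 (size 1, align 1) → ends 76
tail pad 4 to reach multiple of 8
total 80 bytes, alignment 8
88 − 80 = 8

8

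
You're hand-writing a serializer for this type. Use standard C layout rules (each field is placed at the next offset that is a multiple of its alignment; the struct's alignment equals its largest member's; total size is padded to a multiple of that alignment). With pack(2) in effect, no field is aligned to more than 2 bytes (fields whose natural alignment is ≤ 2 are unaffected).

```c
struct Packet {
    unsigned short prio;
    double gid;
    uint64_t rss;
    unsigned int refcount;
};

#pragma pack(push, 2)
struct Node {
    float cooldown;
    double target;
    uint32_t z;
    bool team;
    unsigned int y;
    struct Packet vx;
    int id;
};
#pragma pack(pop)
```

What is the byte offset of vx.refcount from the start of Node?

Packet: @0: prio [2B, align 2] → 2; +6 pad (align 8); @8: gid [8B, align 8] → 16; @16: rss [8B, align 8] → 24; @24: refcount [4B, align 4] → 28; +4 tail pad (align 8); size 32, align 8
@0: cooldown [4B, align 2] → 4
@4: target [8B, align 2] → 12
@12: z [4B, align 2] → 16
@16: team [1B, align 1] → 17
+1 pad (align 2)
@18: y [4B, align 2] → 22
@22: vx [32B, align 2] → 54
within Packet: refcount at 24
22 + 24 = 46

46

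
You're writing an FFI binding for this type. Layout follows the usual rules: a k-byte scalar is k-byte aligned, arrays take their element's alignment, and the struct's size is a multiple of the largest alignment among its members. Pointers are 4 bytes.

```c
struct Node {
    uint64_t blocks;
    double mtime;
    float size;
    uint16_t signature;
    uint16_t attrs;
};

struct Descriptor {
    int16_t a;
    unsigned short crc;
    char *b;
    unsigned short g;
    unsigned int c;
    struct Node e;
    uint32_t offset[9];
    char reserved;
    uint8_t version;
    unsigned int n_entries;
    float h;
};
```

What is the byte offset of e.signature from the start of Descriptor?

36

Node: 0..8  blocks  (8B, 8-aligned); 8..16  mtime  (8B, 8-aligned); 16..20  size  (4B, 4-aligned); 20..22  signature  (2B, 2-aligned); 22..24  attrs  (2B, 2-aligned); sizeof = 24, alignof = 8
0..2  a  (2B, 2-aligned)
2..4  crc  (2B, 2-aligned)
4..8  b  (4B, 4-aligned)
8..10  g  (2B, 2-aligned)
10..12  -- padding (2B)
12..16  c  (4B, 4-aligned)
16..40  e  (24B, 8-aligned)
within Node: signature at 20
16 + 20 = 36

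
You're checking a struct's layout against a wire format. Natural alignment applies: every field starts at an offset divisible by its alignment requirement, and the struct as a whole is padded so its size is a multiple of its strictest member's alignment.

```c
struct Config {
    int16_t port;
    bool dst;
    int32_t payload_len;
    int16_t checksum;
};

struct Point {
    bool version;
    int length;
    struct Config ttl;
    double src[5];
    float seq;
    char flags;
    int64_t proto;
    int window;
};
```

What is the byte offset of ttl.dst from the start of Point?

10

Config: @0: port [2B, align 2] → 2; @2: dst [1B, align 1] → 3; +1 pad (align 4); @4: payload_len [4B, align 4] → 8; @8: checksum [2B, align 2] → 10; +2 tail pad (align 4); size 12, align 4
@0: version [1B, align 1] → 1
+3 pad (align 4)
@4: length [4B, align 4] → 8
@8: ttl [12B, align 4] → 20
within Config: dst at 2
8 + 2 = 10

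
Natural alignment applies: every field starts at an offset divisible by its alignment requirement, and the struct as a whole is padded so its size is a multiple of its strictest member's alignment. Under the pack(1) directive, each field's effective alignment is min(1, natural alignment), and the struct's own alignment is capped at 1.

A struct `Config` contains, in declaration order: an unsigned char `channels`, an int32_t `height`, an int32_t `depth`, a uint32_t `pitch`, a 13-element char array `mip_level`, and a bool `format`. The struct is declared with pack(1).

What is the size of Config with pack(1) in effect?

27

channels at 0 (size 1, align 1) → ends 1
height at 1 (size 4, align 1) → ends 5
depth at 5 (size 4, align 1) → ends 9
pitch at 9 (size 4, align 1) → ends 13
mip_level at 13 (size 13, align 1) → ends 26
format at 26 (size 1, align 1) → ends 27
total 27 bytes, alignment 1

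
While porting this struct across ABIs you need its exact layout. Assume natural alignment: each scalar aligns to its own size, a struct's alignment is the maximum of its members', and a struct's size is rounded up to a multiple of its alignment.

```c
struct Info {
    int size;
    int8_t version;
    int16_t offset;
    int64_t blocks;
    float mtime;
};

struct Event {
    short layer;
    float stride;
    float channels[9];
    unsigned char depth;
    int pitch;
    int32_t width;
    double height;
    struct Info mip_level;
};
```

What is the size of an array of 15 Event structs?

Info: size at 0 (size 4, align 4) → ends 4; version at 4 (size 1, align 1) → ends 5; pad 1 to align 2 for offset; offset at 6 (size 2, align 2) → ends 8; blocks at 8 (size 8, align 8) → ends 16; mtime at 16 (size 4, align 4) → ends 20; tail pad 4 to reach multiple of 8; total 24 bytes, alignment 8
layer at 0 (size 2, align 2) → ends 2
pad 2 to align 4 for stride
stride at 4 (size 4, align 4) → ends 8
channels at 8 (size 36, align 4) → ends 44
depth at 44 (size 1, align 1) → ends 45
pad 3 to align 4 for pitch
pitch at 48 (size 4, align 4) → ends 52
width at 52 (size 4, align 4) → ends 56
height at 56 (size 8, align 8) → ends 64
mip_level at 64 (size 24, align 8) → ends 88
total 88 bytes, alignment 8
array of 15: 15 × 88 = 1320

1320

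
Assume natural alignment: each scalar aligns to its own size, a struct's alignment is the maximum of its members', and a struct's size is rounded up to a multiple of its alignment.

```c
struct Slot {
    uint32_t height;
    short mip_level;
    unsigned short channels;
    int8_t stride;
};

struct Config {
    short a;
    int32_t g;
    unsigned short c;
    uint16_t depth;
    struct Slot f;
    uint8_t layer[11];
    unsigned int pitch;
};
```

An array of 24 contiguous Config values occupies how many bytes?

Slot: height at 0 (size 4, align 4) → ends 4; mip_level at 4 (size 2, align 2) → ends 6; channels at 6 (size 2, align 2) → ends 8; stride at 8 (size 1, align 1) → ends 9; tail pad 3 to reach multiple of 4; total 12 bytes, alignment 4
a at 0 (size 2, align 2) → ends 2
pad 2 to align 4 for g
g at 4 (size 4, align 4) → ends 8
c at 8 (size 2, align 2) → ends 10
depth at 10 (size 2, align 2) → ends 12
f at 12 (size 12, align 4) → ends 24
layer at 24 (size 11, align 1) → ends 35
pad 1 to align 4 for pitch
pitch at 36 (size 4, align 4) → ends 40
total 40 bytes, alignment 4
array of 24: 24 × 40 = 960

960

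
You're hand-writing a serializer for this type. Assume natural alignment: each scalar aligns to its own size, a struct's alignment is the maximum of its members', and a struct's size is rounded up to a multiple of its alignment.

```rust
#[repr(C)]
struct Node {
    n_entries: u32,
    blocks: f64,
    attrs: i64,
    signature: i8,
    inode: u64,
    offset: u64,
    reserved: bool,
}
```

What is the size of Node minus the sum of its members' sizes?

n_entries at 0 (size 4, align 4) → ends 4
pad 4 to align 8 for blocks
blocks at 8 (size 8, align 8) → ends 16
attrs at 16 (size 8, align 8) → ends 24
signature at 24 (size 1, align 1) → ends 25
pad 7 to align 8 for inode
inode at 32 (size 8, align 8) → ends 40
offset at 40 (size 8, align 8) → ends 48
reserved at 48 (size 1, align 1) → ends 49
tail pad 7 to reach multiple of 8
total 56 bytes, alignment 8
data bytes 38, size 56 → padding 18

18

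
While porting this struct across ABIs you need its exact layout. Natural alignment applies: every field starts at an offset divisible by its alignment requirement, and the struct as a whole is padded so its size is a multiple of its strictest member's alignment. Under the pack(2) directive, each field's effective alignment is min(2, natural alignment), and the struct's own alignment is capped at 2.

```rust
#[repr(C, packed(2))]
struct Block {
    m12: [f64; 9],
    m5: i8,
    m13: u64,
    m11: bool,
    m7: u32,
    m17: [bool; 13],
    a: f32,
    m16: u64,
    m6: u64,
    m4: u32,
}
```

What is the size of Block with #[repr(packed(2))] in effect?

m12 at 0 (size 72, align 2) → ends 72
m5 at 72 (size 1, align 1) → ends 73
pad 1 to align 2 for m13
m13 at 74 (size 8, align 2) → ends 82
m11 at 82 (size 1, align 1) → ends 83
pad 1 to align 2 for m7
m7 at 84 (size 4, align 2) → ends 88
m17 at 88 (size 13, align 1) → ends 101
pad 1 to align 2 for a
a at 102 (size 4, align 2) → ends 106
m16 at 106 (size 8, align 2) → ends 114
m6 at 114 (size 8, align 2) → ends 122
m4 at 122 (size 4, align 2) → ends 126
total 126 bytes, alignment 2

126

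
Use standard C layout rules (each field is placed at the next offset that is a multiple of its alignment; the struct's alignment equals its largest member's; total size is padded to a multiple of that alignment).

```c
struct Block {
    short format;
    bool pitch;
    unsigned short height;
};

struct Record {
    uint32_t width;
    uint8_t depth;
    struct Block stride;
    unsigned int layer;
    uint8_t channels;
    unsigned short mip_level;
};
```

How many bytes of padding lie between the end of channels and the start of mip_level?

1

Block: @0: format [2B, align 2] → 2; @2: pitch [1B, align 1] → 3; +1 pad (align 2); @4: height [2B, align 2] → 6; size 6, align 2
@0: width [4B, align 4] → 4
@4: depth [1B, align 1] → 5
+1 pad (align 2)
@6: stride [6B, align 2] → 12
@12: layer [4B, align 4] → 16
@16: channels [1B, align 1] → 17
+1 pad (align 2)
@18: mip_level [2B, align 2] → 20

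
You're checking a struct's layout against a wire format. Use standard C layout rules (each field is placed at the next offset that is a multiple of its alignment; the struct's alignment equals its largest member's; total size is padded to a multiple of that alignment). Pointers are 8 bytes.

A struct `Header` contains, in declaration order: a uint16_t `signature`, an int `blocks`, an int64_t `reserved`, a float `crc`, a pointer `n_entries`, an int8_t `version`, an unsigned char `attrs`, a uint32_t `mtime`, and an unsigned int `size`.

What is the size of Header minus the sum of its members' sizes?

12

0..2  signature  (2B, 2-aligned)
2..4  -- padding (2B)
4..8  blocks  (4B, 4-aligned)
8..16  reserved  (8B, 8-aligned)
16..20  crc  (4B, 4-aligned)
20..24  -- padding (4B)
24..32  n_entries  (8B, 8-aligned)
32..33  version  (1B, 1-aligned)
33..34  attrs  (1B, 1-aligned)
34..36  -- padding (2B)
36..40  mtime  (4B, 4-aligned)
40..44  size  (4B, 4-aligned)
44..48  -- tail padding (4B)
sizeof = 48, alignof = 8
data bytes 36, size 48 → padding 12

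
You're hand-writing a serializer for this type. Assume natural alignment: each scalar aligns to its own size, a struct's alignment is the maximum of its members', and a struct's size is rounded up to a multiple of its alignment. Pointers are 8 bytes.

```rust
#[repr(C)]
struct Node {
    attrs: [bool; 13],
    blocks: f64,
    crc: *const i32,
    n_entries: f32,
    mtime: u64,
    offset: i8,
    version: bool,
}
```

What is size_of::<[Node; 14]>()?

784

@0: attrs [13B, align 1] → 13
+3 pad (align 8)
@16: blocks [8B, align 8] → 24
@24: crc [8B, align 8] → 32
@32: n_entries [4B, align 4] → 36
+4 pad (align 8)
@40: mtime [8B, align 8] → 48
@48: offset [1B, align 1] → 49
@49: version [1B, align 1] → 50
+6 tail pad (align 8)
size 56, align 8
array of 14: 14 × 56 = 784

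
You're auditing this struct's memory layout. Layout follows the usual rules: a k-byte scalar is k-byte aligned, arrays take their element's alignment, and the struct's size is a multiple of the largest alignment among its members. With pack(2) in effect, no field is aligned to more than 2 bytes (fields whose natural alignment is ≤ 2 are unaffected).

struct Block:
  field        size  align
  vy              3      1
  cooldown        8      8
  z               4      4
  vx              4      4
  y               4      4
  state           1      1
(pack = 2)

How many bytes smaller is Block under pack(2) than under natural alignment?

6

natural layout:
  @0: vy [3B, align 1] → 3
  +5 pad (align 8)
  @8: cooldown [8B, align 8] → 16
  @16: z [4B, align 4] → 20
  @20: vx [4B, align 4] → 24
  @24: y [4B, align 4] → 28
  @28: state [1B, align 1] → 29
  +3 tail pad (align 8)
  size 32, align 8
packed(2) layout:
  @0: vy [3B, align 1] → 3
  +1 pad (align 2)
  @4: cooldown [8B, align 2] → 12
  @12: z [4B, align 2] → 16
  @16: vx [4B, align 2] → 20
  @20: y [4B, align 2] → 24
  @24: state [1B, align 1] → 25
  +1 tail pad (align 2)
  size 26, align 2
32 − 26 = 6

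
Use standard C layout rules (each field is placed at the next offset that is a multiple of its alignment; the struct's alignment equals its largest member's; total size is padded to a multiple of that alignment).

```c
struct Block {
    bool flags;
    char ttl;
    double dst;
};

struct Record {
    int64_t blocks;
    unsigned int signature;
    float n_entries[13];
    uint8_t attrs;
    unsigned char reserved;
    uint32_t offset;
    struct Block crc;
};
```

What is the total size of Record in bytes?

Block: flags at 0 (size 1, align 1) → ends 1; ttl at 1 (size 1, align 1) → ends 2; pad 6 to align 8 for dst; dst at 8 (size 8, align 8) → ends 16; total 16 bytes, alignment 8
blocks at 0 (size 8, align 8) → ends 8
signature at 8 (size 4, align 4) → ends 12
n_entries at 12 (size 52, align 4) → ends 64
attrs at 64 (size 1, align 1) → ends 65
reserved at 65 (size 1, align 1) → ends 66
pad 2 to align 4 for offset
offset at 68 (size 4, align 4) → ends 72
crc at 72 (size 16, align 8) → ends 88
total 88 bytes, alignment 8

88 bytes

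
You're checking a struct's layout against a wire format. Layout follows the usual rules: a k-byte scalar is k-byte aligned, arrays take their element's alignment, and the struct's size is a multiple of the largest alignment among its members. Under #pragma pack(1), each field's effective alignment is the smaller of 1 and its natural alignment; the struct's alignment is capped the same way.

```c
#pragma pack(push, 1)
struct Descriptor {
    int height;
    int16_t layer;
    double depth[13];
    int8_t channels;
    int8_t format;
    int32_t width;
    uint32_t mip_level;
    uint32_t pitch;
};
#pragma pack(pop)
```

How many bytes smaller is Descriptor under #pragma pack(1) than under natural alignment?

4

natural layout:
  height at 0 (size 4, align 4) → ends 4
  layer at 4 (size 2, align 2) → ends 6
  pad 2 to align 8 for depth
  depth at 8 (size 104, align 8) → ends 112
  channels at 112 (size 1, align 1) → ends 113
  format at 113 (size 1, align 1) → ends 114
  pad 2 to align 4 for width
  width at 116 (size 4, align 4) → ends 120
  mip_level at 120 (size 4, align 4) → ends 124
  pitch at 124 (size 4, align 4) → ends 128
  total 128 bytes, alignment 8
packed(1) layout:
  height at 0 (size 4, align 1) → ends 4
  layer at 4 (size 2, align 1) → ends 6
  depth at 6 (size 104, align 1) → ends 110
  channels at 110 (size 1, align 1) → ends 111
  format at 111 (size 1, align 1) → ends 112
  width at 112 (size 4, align 1) → ends 116
  mip_level at 116 (size 4, align 1) → ends 120
  pitch at 120 (size 4, align 1) → ends 124
  total 124 bytes, alignment 1
128 − 124 = 4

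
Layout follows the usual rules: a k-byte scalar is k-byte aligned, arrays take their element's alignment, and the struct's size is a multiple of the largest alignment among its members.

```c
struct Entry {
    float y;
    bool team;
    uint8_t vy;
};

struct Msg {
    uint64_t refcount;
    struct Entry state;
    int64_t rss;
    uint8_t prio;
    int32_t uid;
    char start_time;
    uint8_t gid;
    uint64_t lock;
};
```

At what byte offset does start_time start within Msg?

Entry: 0..4  y  (4B, 4-aligned); 4..5  team  (1B, 1-aligned); 5..6  vy  (1B, 1-aligned); 6..8  -- tail padding (2B); sizeof = 8, alignof = 4
0..8  refcount  (8B, 8-aligned)
8..16  state  (8B, 4-aligned)
16..24  rss  (8B, 8-aligned)
24..25  prio  (1B, 1-aligned)
25..28  -- padding (3B)
28..32  uid  (4B, 4-aligned)
32..33  start_time  (1B, 1-aligned)

32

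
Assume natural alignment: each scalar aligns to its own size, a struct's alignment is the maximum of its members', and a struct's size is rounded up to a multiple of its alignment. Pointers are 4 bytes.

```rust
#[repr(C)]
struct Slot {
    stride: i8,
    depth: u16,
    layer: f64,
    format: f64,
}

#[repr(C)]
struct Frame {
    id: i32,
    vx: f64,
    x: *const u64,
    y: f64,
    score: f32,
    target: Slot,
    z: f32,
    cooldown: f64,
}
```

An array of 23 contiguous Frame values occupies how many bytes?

1840

Slot: @0: stride [1B, align 1] → 1; +1 pad (align 2); @2: depth [2B, align 2] → 4; +4 pad (align 8); @8: layer [8B, align 8] → 16; @16: format [8B, align 8] → 24; size 24, align 8
@0: id [4B, align 4] → 4
+4 pad (align 8)
@8: vx [8B, align 8] → 16
@16: x [4B, align 4] → 20
+4 pad (align 8)
@24: y [8B, align 8] → 32
@32: score [4B, align 4] → 36
+4 pad (align 8)
@40: target [24B, align 8] → 64
@64: z [4B, align 4] → 68
+4 pad (align 8)
@72: cooldown [8B, align 8] → 80
size 80, align 8
array of 23: 23 × 80 = 1840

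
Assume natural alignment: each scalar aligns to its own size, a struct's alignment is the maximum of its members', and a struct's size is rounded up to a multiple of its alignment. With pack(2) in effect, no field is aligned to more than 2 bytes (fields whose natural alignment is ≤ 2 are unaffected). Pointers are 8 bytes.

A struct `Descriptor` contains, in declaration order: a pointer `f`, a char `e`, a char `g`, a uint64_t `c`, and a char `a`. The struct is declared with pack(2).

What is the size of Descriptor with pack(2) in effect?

f at 0 (size 8, align 2) → ends 8
e at 8 (size 1, align 1) → ends 9
g at 9 (size 1, align 1) → ends 10
c at 10 (size 8, align 2) → ends 18
a at 18 (size 1, align 1) → ends 19
tail pad 1 to reach multiple of 2
total 20 bytes, alignment 2

20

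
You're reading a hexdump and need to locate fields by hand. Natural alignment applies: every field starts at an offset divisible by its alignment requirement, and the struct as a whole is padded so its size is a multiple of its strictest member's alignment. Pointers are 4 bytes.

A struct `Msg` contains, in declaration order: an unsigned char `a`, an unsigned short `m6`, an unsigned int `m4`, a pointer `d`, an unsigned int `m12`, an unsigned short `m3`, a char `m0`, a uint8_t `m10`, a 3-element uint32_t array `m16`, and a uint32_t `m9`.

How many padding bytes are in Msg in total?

@0: a [1B, align 1] → 1
+1 pad (align 2)
@2: m6 [2B, align 2] → 4
@4: m4 [4B, align 4] → 8
@8: d [4B, align 4] → 12
@12: m12 [4B, align 4] → 16
@16: m3 [2B, align 2] → 18
@18: m0 [1B, align 1] → 19
@19: m10 [1B, align 1] → 20
@20: m16 [12B, align 4] → 32
@32: m9 [4B, align 4] → 36
size 36, align 4
data bytes 35, size 36 → padding 1

1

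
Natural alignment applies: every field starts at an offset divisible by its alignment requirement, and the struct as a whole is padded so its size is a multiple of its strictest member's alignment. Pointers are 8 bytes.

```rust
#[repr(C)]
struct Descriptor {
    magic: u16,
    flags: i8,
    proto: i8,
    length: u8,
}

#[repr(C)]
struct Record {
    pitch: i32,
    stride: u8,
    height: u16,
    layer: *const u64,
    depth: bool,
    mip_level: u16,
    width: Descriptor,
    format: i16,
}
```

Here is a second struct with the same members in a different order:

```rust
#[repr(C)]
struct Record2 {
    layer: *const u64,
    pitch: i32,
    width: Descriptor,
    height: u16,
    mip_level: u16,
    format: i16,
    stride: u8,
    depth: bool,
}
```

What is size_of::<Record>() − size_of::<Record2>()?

0

Descriptor: @0: magic [2B, align 2] → 2; @2: flags [1B, align 1] → 3; @3: proto [1B, align 1] → 4; @4: length [1B, align 1] → 5; +1 tail pad (align 2); size 6, align 2
@0: pitch [4B, align 4] → 4
@4: stride [1B, align 1] → 5
+1 pad (align 2)
@6: height [2B, align 2] → 8
@8: layer [8B, align 8] → 16
@16: depth [1B, align 1] → 17
+1 pad (align 2)
@18: mip_level [2B, align 2] → 20
@20: width [6B, align 2] → 26
@26: format [2B, align 2] → 28
+4 tail pad (align 8)
size 32, align 8
— Record2 —
@0: layer [8B, align 8] → 8
@8: pitch [4B, align 4] → 12
@12: width [6B, align 2] → 18
@18: height [2B, align 2] → 20
@20: mip_level [2B, align 2] → 22
@22: format [2B, align 2] → 24
@24: stride [1B, align 1] → 25
@25: depth [1B, align 1] → 26
+6 tail pad (align 8)
size 32, align 8
32 − 32 = 0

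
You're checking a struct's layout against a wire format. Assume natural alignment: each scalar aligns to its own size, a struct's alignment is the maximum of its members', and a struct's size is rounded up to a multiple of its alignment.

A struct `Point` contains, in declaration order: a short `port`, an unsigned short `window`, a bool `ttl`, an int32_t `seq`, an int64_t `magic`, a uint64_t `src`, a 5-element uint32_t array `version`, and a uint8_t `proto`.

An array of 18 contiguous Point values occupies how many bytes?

1008

@0: port [2B, align 2] → 2
@2: window [2B, align 2] → 4
@4: ttl [1B, align 1] → 5
+3 pad (align 4)
@8: seq [4B, align 4] → 12
+4 pad (align 8)
@16: magic [8B, align 8] → 24
@24: src [8B, align 8] → 32
@32: version [20B, align 4] → 52
@52: proto [1B, align 1] → 53
+3 tail pad (align 8)
size 56, align 8
array of 18: 18 × 56 = 1008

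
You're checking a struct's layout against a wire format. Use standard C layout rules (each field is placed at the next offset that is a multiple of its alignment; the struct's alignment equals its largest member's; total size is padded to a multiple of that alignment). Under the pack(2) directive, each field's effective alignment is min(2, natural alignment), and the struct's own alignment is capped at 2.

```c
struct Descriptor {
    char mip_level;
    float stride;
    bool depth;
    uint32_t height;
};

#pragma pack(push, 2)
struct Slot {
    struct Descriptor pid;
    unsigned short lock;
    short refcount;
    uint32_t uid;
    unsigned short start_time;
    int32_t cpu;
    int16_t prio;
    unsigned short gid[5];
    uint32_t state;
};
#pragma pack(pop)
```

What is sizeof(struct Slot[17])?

782

Descriptor: 0..1  mip_level  (1B, 1-aligned); 1..4  -- padding (3B); 4..8  stride  (4B, 4-aligned); 8..9  depth  (1B, 1-aligned); 9..12  -- padding (3B); 12..16  height  (4B, 4-aligned); sizeof = 16, alignof = 4
0..16  pid  (16B, 2-aligned)
16..18  lock  (2B, 2-aligned)
18..20  refcount  (2B, 2-aligned)
20..24  uid  (4B, 2-aligned)
24..26  start_time  (2B, 2-aligned)
26..30  cpu  (4B, 2-aligned)
30..32  prio  (2B, 2-aligned)
32..42  gid  (10B, 2-aligned)
42..46  state  (4B, 2-aligned)
sizeof = 46, alignof = 2
array of 17: 17 × 46 = 782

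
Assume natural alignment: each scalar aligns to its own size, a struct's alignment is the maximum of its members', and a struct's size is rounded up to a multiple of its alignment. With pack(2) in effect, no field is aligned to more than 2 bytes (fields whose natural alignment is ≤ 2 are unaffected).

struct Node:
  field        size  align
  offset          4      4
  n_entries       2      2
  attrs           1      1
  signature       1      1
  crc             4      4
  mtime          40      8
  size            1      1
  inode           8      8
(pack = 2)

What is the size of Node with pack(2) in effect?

offset at 0 (size 4, align 2) → ends 4
n_entries at 4 (size 2, align 2) → ends 6
attrs at 6 (size 1, align 1) → ends 7
signature at 7 (size 1, align 1) → ends 8
crc at 8 (size 4, align 2) → ends 12
mtime at 12 (size 40, align 2) → ends 52
size at 52 (size 1, align 1) → ends 53
pad 1 to align 2 for inode
inode at 54 (size 8, align 2) → ends 62
total 62 bytes, alignment 2

62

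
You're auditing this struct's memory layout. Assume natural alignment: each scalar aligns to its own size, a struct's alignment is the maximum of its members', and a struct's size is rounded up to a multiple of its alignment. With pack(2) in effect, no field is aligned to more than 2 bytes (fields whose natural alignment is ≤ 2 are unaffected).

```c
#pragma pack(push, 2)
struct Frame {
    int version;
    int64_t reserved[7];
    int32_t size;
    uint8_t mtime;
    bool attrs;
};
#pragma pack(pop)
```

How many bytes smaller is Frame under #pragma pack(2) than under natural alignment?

natural layout:
  0..4  version  (4B, 4-aligned)
  4..8  -- padding (4B)
  8..64  reserved  (56B, 8-aligned)
  64..68  size  (4B, 4-aligned)
  68..69  mtime  (1B, 1-aligned)
  69..70  attrs  (1B, 1-aligned)
  70..72  -- tail padding (2B)
  sizeof = 72, alignof = 8
packed(2) layout:
  0..4  version  (4B, 2-aligned)
  4..60  reserved  (56B, 2-aligned)
  60..64  size  (4B, 2-aligned)
  64..65  mtime  (1B, 1-aligned)
  65..66  attrs  (1B, 1-aligned)
  sizeof = 66, alignof = 2
72 − 66 = 6

6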